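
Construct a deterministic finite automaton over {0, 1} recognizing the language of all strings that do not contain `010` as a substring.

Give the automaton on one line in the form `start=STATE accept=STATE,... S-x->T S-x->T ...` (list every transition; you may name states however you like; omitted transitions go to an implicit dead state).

start=A accept=A,B,C A-0->B A-1->A B-0->B B-1->C C-0->D C-1->A D-0->D D-1->D

This is the complement of 'contains `010`'. Use the same substring-matching states — A through D holding how much of `010` has just been matched — but flip the accepting set: everything except the trap D accepts.
A 4-state machine:
       0  1 
>* A   B  A 
 * B   B  C 
 * C   D  A 
   D   D  D 
(> = start, * = accepting)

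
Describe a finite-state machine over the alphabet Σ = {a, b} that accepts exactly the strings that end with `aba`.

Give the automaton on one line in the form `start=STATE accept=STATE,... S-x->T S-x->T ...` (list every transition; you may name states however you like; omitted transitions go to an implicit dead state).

Remember how much of `aba` the current input suffix matches. State s0 means no match yet; s1 means the last symbol is `a`; s2 means the last 2 symbols are `ab`; s3 means the last 3 symbols are `aba`. Only s3 accepts. On a mismatch, fall back to the longest proper suffix that is still a prefix of `aba`.
A 4-state machine:
        a   b  
>  s0   s1  s0 
   s1   s1  s2 
   s2   s3  s0 
 * s3   s1  s2 
(> = start, * = accepting)

start=s0 accept=s3 s0-a->s1 s0-b->s0 s1-a->s1 s1-b->s2 s2-a->s3 s2-b->s0 s3-a->s1 s3-b->s2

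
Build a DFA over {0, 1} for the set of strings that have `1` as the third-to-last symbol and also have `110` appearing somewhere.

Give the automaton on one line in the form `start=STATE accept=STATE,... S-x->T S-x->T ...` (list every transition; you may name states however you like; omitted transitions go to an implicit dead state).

start=s0 accept=s13,s15,s16,s21 s0-0->s1 s0-1->s2 s1-0->s3 s1-1->s4 s2-0->s5 s2-1->s6 s3-0->s7 s3-1->s8 s4-0->s9 s4-1->s10 s5-0->s11 s5-1->s12 s6-0->s13 s6-1->s14 s7-0->s7 s7-1->s8 s8-0->s9 s8-1->s10 s9-0->s11 s9-1->s12 s10-0->s13 s10-1->s14 s11-0->s7 s11-1->s8 s12-0->s9 s12-1->s10 s13-0->s15 s13-1->s16 s14-0->s13 s14-1->s14 s15-0->s17 s15-1->s18 s16-0->s19 s16-1->s20 s17-0->s17 s17-1->s18 s18-0->s19 s18-1->s20 s19-0->s15 s19-1->s16 s20-0->s13 s20-1->s21 s21-0->s13 s21-1->s21

Run two small machines in parallel and take their product. One (15 states) tracks the last 3 symbols read; the other (4 states) tracks whether and how much of `110` has been seen. Each combined state is a pair, one component from each; accept when both components accept.
22 states suffice.
          0    1  
>  s0     s1   s2 
   s1     s3   s4 
   s2     s5   s6 
   s3     s7   s8 
   s4     s9  s10 
   s5    s11  s12 
   s6    s13  s14 
   s7     s7   s8 
   s8     s9  s10 
   s9    s11  s12 
   s10   s13  s14 
   s11    s7   s8 
   s12    s9  s10 
 * s13   s15  s16 
   s14   s13  s14 
 * s15   s17  s18 
 * s16   s19  s20 
   s17   s17  s18 
   s18   s19  s20 
   s19   s15  s16 
   s20   s13  s21 
 * s21   s13  s21 
(> = start, * = accepting)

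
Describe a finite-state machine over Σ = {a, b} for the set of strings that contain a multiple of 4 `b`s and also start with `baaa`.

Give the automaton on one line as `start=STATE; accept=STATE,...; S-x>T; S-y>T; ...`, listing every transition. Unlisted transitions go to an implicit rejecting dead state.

start=q0; accept=q8; q0-a>q1; q0-b>q2; q1-a>q1; q1-b>q1; q2-a>q3; q2-b>q1; q3-a>q4; q3-b>q1; q4-a>q5; q4-b>q1; q5-a>q5; q5-b>q6; q6-a>q6; q6-b>q7; q7-a>q7; q7-b>q8; q8-a>q8; q8-b>q5

Build one automaton per condition and run them in lockstep. The first has 4 states tracking the count of `b`s modulo 4; the second has 6 states tracking whether the input so far still matches the prefix `baaa`. A product state is a pair (one from each), accepting exactly when both do. Equivalent product states are then merged.
A 9-state machine:
        a   b  
>  q0   q1  q2 
   q1   q1  q1 
   q2   q3  q1 
   q3   q4  q1 
   q4   q5  q1 
   q5   q5  q6 
   q6   q6  q7 
   q7   q7  q8 
 * q8   q8  q5 
(> = start, * = accepting)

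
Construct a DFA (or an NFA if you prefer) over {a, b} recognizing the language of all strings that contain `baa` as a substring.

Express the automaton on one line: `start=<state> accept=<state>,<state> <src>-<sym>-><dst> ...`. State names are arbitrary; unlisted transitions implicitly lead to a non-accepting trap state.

States q0..q2 record the length of the longest prefix of `baa` that matches the current input suffix. Reaching q3 means `baa` has been seen, and we stay there forever. Accept from q3.
4 states suffice.
        a   b  
>  q0   q0  q1 
   q1   q2  q1 
   q2   q3  q1 
 * q3   q3  q3 
(> = start, * = accepting)

start=q0 accept=q3 q0-a->q0 q0-b->q1 q1-a->q2 q1-b->q1 q2-a->q3 q2-b->q1 q3-a->q3 q3-b->q3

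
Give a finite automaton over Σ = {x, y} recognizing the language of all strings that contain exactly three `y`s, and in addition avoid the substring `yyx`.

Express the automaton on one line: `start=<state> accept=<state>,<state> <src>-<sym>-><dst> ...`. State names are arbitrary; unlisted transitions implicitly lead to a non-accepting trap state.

Build one automaton per condition and run them in lockstep. One (5 states) tracks the count of `y`s, saturating at 4; the other (4 states) tracks partial matches of the forbidden pattern `yyx`. Each combined state is a pair, one component from each; accept when both components accept. After merging equivalent states the machine shrinks.
A 9-state machine:
       x  y 
>  A   A  B 
   B   C  D 
   C   C  E 
   D   F  G 
   E   H  G 
   F   F  F 
 * G   F  F 
   H   H  I 
 * I   I  F 
(> = start, * = accepting)

start=A accept=G,I A-x->A A-y->B B-x->C B-y->D C-x->C C-y->E D-x->F D-y->G E-x->H E-y->G F-x->F F-y->F G-x->F G-y->F H-x->H H-y->I I-x->I I-y->F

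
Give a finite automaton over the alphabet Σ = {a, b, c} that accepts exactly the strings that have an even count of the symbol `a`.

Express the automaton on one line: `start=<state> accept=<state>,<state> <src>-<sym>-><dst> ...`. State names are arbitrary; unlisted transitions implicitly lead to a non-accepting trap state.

Keep the running count of `a`s modulo 2: each `a` advances along the cycle S0 → S1 → S0 while other symbols loop. Accept at S0.
A 2-state machine:
        a   b   c  
>* S0   S1  S0  S0 
   S1   S0  S1  S1 
(> = start, * = accepting)

start=S0 accept=S0 S0-a->S1 S0-b->S0 S0-c->S0 S1-a->S0 S1-b->S1 S1-c->S1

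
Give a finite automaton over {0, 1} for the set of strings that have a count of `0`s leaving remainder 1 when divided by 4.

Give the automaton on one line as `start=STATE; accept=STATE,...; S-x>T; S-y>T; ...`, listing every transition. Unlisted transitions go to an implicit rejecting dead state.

The only thing that matters is how many `0`s have appeared, reduced mod 4. Use one state per residue: q0 for 0, …, q3 for 3. Reading `0` moves to the next residue; anything else stays put. q1 is accepting.
4 states suffice.
        0   1  
>  q0   q1  q0 
 * q1   q2  q1 
   q2   q3  q2 
   q3   q0  q3 
(> = start, * = accepting)

start=q0; accept=q1; q0-0>q1; q0-1>q0; q1-0>q2; q1-1>q1; q2-0>q3; q2-1>q2; q3-0>q0; q3-1>q3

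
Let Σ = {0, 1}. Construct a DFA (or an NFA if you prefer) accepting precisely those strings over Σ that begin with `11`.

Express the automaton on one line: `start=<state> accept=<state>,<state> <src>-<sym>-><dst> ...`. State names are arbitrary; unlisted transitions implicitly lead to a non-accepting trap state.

start=s0 accept=s2 s0-0->s3 s0-1->s1 s1-0->s3 s1-1->s2 s2-0->s2 s2-1->s2 s3-0->s3 s3-1->s3

Walk along `11` while the input agrees: from s0 take `1` to s1, and so on. Any deviation drops to the rejecting sink s3. Once s2 is reached the prefix is confirmed and every continuation is accepted.
4 states suffice.
        0   1  
>  s0   s3  s1 
   s1   s3  s2 
 * s2   s2  s2 
   s3   s3  s3 
(> = start, * = accepting)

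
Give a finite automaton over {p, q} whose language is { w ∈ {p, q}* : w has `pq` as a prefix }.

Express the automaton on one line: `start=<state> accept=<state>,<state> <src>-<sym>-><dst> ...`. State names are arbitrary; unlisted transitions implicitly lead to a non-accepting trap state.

start=A accept=C A-p->B A-q->D B-p->D B-q->C C-p->C C-q->C D-p->D D-q->D

Check the first 2 symbols one by one: A through B record how many have matched `pq` so far; any wrong symbol goes to the dead state D. After all 2 match we enter the accepting sink C.
With 4 states:
       p  q 
>  A   B  D 
   B   D  C 
 * C   C  C 
   D   D  D 
(> = start, * = accepting)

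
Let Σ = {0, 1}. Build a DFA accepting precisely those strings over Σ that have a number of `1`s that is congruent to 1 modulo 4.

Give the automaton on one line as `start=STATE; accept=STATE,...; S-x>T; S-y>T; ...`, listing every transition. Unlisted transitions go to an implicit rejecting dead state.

The only thing that matters is how many `1`s have appeared, reduced mod 4. Use one state per residue: S0 for 0, …, S3 for 3. Reading `1` moves to the next residue; anything else stays put. S1 is accepting.
4 states suffice.
        0   1  
>  S0   S0  S1 
 * S1   S1  S2 
   S2   S2  S3 
   S3   S3  S0 
(> = start, * = accepting)

start=S0; accept=S1; S0-0>S0; S0-1>S1; S1-0>S1; S1-1>S2; S2-0>S2; S2-1>S3; S3-0>S3; S3-1>S0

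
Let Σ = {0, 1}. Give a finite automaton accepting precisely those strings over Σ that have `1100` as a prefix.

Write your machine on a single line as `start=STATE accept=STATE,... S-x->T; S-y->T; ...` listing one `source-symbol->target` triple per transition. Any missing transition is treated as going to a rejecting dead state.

Walk along `1100` while the input agrees: from q0 take `1` to q1, and so on. Any deviation drops to the rejecting sink q5. Once q4 is reached the prefix is confirmed and every continuation is accepted.
With 6 states:
        0   1  
>  q0   q5  q1 
   q1   q5  q2 
   q2   q3  q5 
   q3   q4  q5 
 * q4   q4  q4 
   q5   q5  q5 
(> = start, * = accepting)

start=q0; accept=q4; q0-0->q5; q0-1->q1; q1-0->q5; q1-1->q2; q2-0->q3; q2-1->q5; q3-0->q4; q3-1->q5; q4-0->q4; q4-1->q4; q5-0->q5; q5-1->q5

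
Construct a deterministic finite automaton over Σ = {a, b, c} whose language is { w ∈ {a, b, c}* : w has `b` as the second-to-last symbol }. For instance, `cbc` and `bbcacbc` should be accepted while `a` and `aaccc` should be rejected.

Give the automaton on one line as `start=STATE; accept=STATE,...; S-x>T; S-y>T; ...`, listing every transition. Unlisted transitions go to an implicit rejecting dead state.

start=q0; accept=q7,q8,q9; q0-a>q1; q0-b>q2; q0-c>q3; q1-a>q4; q1-b>q5; q1-c>q6; q2-a>q7; q2-b>q8; q2-c>q9; q3-a>q10; q3-b>q11; q3-c>q12; q4-a>q4; q4-b>q5; q4-c>q6; q5-a>q7; q5-b>q8; q5-c>q9; q6-a>q10; q6-b>q11; q6-c>q12; q7-a>q4; q7-b>q5; q7-c>q6; q8-a>q7; q8-b>q8; q8-c>q9; q9-a>q10; q9-b>q11; q9-c>q12; q10-a>q4; q10-b>q5; q10-c>q6; q11-a>q7; q11-b>q8; q11-c>q9; q12-a>q10; q12-b>q11; q12-c>q12

Because acceptance depends on a position counted from the end, the machine has to buffer the most recent 2 symbols. Make each state the string of the last up-to-2 symbols read; on input `x` shift the window left and append `x`. Accept when the buffered window has length 2 and begins with `b`.
13 states suffice.
          a    b    c  
>  q0     q1   q2   q3 
   q1     q4   q5   q6 
   q2     q7   q8   q9 
   q3    q10  q11  q12 
   q4     q4   q5   q6 
   q5     q7   q8   q9 
   q6    q10  q11  q12 
 * q7     q4   q5   q6 
 * q8     q7   q8   q9 
 * q9    q10  q11  q12 
   q10    q4   q5   q6 
   q11    q7   q8   q9 
   q12   q10  q11  q12 
(> = start, * = accepting)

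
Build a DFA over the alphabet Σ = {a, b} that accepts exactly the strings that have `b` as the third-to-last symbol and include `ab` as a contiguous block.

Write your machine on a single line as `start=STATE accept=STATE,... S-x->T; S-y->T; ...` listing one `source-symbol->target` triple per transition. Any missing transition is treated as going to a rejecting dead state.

Build one automaton per condition and run them in lockstep. One (15 states) tracks the last 3 symbols read; the other (3 states) tracks whether and how much of `ab` has been seen. Each combined state is a pair, one component from each; accept when both components accept.
With 19 states:
          a    b  
>  S0     S1   S2 
   S1     S3   S4 
   S2     S5   S6 
   S3     S7   S8 
   S4     S9  S10 
   S5    S11  S12 
   S6    S13  S14 
   S7     S7   S8 
   S8     S9  S10 
   S9    S15  S12 
   S10   S16  S17 
   S11    S7   S8 
 * S12    S9  S10 
   S13   S11  S12 
   S14   S13  S14 
 * S15   S18   S8 
 * S16   S15  S12 
 * S17   S16  S17 
   S18   S18   S8 
(> = start, * = accepting)

start=S0; accept=S12,S15,S16,S17; S0-a->S1; S0-b->S2; S1-a->S3; S1-b->S4; S2-a->S5; S2-b->S6; S3-a->S7; S3-b->S8; S4-a->S9; S4-b->S10; S5-a->S11; S5-b->S12; S6-a->S13; S6-b->S14; S7-a->S7; S7-b->S8; S8-a->S9; S8-b->S10; S9-a->S15; S9-b->S12; S10-a->S16; S10-b->S17; S11-a->S7; S11-b->S8; S12-a->S9; S12-b->S10; S13-a->S11; S13-b->S12; S14-a->S13; S14-b->S14; S15-a->S18; S15-b->S8; S16-a->S15; S16-b->S12; S17-a->S16; S17-b->S17; S18-a->S18; S18-b->S8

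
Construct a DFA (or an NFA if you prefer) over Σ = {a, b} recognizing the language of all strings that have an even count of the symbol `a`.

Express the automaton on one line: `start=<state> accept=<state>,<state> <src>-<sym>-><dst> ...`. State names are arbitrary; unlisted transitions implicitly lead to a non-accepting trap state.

Keep the running count of `a`s modulo 2: each `a` advances along the cycle q0 → q1 → q0 while other symbols loop. Accept at q0.
With 2 states:
        a   b  
>* q0   q1  q0 
   q1   q0  q1 
(> = start, * = accepting)

start=q0 accept=q0 q0-a->q1 q0-b->q0 q1-a->q0 q1-b->q1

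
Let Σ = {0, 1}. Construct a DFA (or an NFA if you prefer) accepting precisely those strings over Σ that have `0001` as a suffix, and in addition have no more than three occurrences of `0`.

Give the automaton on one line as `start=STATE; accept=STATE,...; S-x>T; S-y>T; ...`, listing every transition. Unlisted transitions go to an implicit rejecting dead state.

start=q0; accept=q5; q0-0>q1; q0-1>q0; q1-0>q2; q1-1>q3; q2-0>q4; q2-1>q3; q3-0>q3; q3-1>q3; q4-0>q3; q4-1>q5; q5-0>q3; q5-1>q3

Run two small machines in parallel and take their product. The first has 5 states tracking how much of the suffix `0001` has currently been matched; the second has 5 states tracking the count of `0`s, saturating at 4. A product state is a pair (one from each), accepting exactly when both do. After merging equivalent states the machine shrinks.
        0   1  
>  q0   q1  q0 
   q1   q2  q3 
   q2   q4  q3 
   q3   q3  q3 
   q4   q3  q5 
 * q5   q3  q3 
(> = start, * = accepting)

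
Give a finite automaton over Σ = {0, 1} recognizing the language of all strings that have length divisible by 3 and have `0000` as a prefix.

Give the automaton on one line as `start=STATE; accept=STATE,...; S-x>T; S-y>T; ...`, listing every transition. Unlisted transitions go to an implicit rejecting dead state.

Handle the two conditions separately and then intersect. One (3 states) tracks the input length modulo 3; the other (6 states) tracks whether the input so far still matches the prefix `0000`. Each combined state is a pair, one component from each; accept when both components accept.
10 states suffice.
        0   1  
>  q0   q1  q2 
   q1   q3  q4 
   q2   q4  q4 
   q3   q5  q6 
   q4   q6  q6 
   q5   q7  q2 
   q6   q2  q2 
   q7   q8  q8 
   q8   q9  q9 
 * q9   q7  q7 
(> = start, * = accepting)

start=q0; accept=q9; q0-0>q1; q0-1>q2; q1-0>q3; q1-1>q4; q2-0>q4; q2-1>q4; q3-0>q5; q3-1>q6; q4-0>q6; q4-1>q6; q5-0>q7; q5-1>q2; q6-0>q2; q6-1>q2; q7-0>q8; q7-1>q8; q8-0>q9; q8-1>q9; q9-0>q7; q9-1>q7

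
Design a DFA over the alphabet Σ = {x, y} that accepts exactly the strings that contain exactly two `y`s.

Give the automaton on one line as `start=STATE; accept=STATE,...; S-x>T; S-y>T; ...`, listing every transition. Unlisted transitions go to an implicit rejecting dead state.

start=s0; accept=s2; s0-x>s0; s0-y>s1; s1-x>s1; s1-y>s2; s2-x>s2; s2-y>s3; s3-x>s3; s3-y>s3

Count `y`s, saturating at 3: states s0 through s2 mean 0 through 2 `y`s seen; s3 means more than 2. Each `y` increments (capped at s3); other symbols loop. Accept from {s2}.
A 4-state machine:
        x   y  
>  s0   s0  s1 
   s1   s1  s2 
 * s2   s2  s3 
   s3   s3  s3 
(> = start, * = accepting)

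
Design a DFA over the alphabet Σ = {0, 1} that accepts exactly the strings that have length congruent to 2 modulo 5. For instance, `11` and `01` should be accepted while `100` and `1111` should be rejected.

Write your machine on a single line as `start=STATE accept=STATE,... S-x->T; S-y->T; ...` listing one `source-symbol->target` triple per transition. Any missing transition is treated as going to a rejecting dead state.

Count input length modulo 5: every symbol advances one step around the cycle q0 → q1 → q2 → q3 → q4 → q0. Accept at q2.
        0   1  
>  q0   q1  q1 
   q1   q2  q2 
 * q2   q3  q3 
   q3   q4  q4 
   q4   q0  q0 
(> = start, * = accepting)

start=q0; accept=q2; q0-0->q1; q0-1->q1; q1-0->q2; q1-1->q2; q2-0->q3; q2-1->q3; q3-0->q4; q3-1->q4; q4-0->q0; q4-1->q0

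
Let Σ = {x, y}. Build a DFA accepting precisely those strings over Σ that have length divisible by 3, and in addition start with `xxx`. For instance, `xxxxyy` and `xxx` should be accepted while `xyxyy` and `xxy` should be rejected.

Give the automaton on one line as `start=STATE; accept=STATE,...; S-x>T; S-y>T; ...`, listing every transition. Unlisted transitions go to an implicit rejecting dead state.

start=q0; accept=q4; q0-x>q1; q0-y>q2; q1-x>q3; q1-y>q2; q2-x>q2; q2-y>q2; q3-x>q4; q3-y>q2; q4-x>q5; q4-y>q5; q5-x>q6; q5-y>q6; q6-x>q4; q6-y>q4

Run two small machines in parallel and take their product. One (3 states) tracks the input length modulo 3; the other (5 states) tracks whether the input so far still matches the prefix `xxx`. Each combined state is a pair, one component from each; accept when both components accept. Minimizing collapses redundant product states.
7 states suffice.
        x   y  
>  q0   q1  q2 
   q1   q3  q2 
   q2   q2  q2 
   q3   q4  q2 
 * q4   q5  q5 
   q5   q6  q6 
   q6   q4  q4 
(> = start, * = accepting)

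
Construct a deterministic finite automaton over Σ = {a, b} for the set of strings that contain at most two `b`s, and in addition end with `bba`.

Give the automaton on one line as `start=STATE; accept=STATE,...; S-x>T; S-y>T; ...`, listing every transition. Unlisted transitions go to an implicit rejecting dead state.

start=s0; accept=s4; s0-a>s0; s0-b>s1; s1-a>s2; s1-b>s3; s2-a>s2; s2-b>s2; s3-a>s4; s3-b>s2; s4-a>s2; s4-b>s2

Handle the two conditions separately and then intersect. The first has 4 states tracking the count of `b`s, saturating at 3; the second has 4 states tracking how much of the suffix `bba` has currently been matched. A product state is a pair (one from each), accepting exactly when both do. Equivalent product states are then merged.
        a   b  
>  s0   s0  s1 
   s1   s2  s3 
   s2   s2  s2 
   s3   s4  s2 
 * s4   s2  s2 
(> = start, * = accepting)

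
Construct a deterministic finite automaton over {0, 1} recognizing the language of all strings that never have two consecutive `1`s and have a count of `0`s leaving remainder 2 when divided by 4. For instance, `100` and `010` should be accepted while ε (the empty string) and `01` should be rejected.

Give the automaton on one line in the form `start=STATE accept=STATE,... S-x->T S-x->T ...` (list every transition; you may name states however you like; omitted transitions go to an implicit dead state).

Handle the two conditions separately and then intersect. The first has 3 states tracking partial matches of the forbidden pattern `11`; the second has 4 states tracking the count of `0`s modulo 4. A product state is a pair (one from each), accepting exactly when both do.
12 states suffice.
          0    1  
>  S0     S1   S2 
   S1     S3   S4 
   S2     S1   S5 
 * S3     S6   S7 
   S4     S3   S8 
   S5     S8   S5 
   S6     S0   S9 
 * S7     S6  S10 
   S8    S10   S8 
   S9     S0  S11 
   S10   S11  S10 
   S11    S5  S11 
(> = start, * = accepting)

start=S0 accept=S3,S7 S0-0->S1 S0-1->S2 S1-0->S3 S1-1->S4 S2-0->S1 S2-1->S5 S3-0->S6 S3-1->S7 S4-0->S3 S4-1->S8 S5-0->S8 S5-1->S5 S6-0->S0 S6-1->S9 S7-0->S6 S7-1->S10 S8-0->S10 S8-1->S8 S9-0->S0 S9-1->S11 S10-0->S11 S10-1->S10 S11-0->S5 S11-1->S11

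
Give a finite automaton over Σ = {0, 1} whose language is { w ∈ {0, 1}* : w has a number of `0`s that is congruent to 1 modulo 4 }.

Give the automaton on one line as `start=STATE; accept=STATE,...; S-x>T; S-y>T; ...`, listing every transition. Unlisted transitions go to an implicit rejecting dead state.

Keep the running count of `0`s modulo 4: each `0` advances along the cycle q0 → q1 → q2 → q3 → q0 while other symbols loop. Accept at q1.
A 4-state machine:
        0   1  
>  q0   q1  q0 
 * q1   q2  q1 
   q2   q3  q2 
   q3   q0  q3 
(> = start, * = accepting)

start=q0; accept=q1; q0-0>q1; q0-1>q0; q1-0>q2; q1-1>q1; q2-0>q3; q2-1>q2; q3-0>q0; q3-1>q3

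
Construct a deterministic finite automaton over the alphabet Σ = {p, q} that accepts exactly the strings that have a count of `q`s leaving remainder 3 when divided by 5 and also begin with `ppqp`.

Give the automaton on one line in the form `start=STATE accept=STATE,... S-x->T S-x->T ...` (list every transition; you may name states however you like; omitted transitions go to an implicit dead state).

Build one automaton per condition and run them in lockstep. The first has 5 states tracking the count of `q`s modulo 5; the second has 6 states tracking whether the input so far still matches the prefix `ppqp`. A product state is a pair (one from each), accepting exactly when both do. Minimizing collapses redundant product states.
A 10-state machine:
        p   q  
>  s0   s1  s2 
   s1   s3  s2 
   s2   s2  s2 
   s3   s2  s4 
   s4   s5  s2 
   s5   s5  s6 
   s6   s6  s7 
 * s7   s7  s8 
   s8   s8  s9 
   s9   s9  s5 
(> = start, * = accepting)

start=s0 accept=s7 s0-p->s1 s0-q->s2 s1-p->s3 s1-q->s2 s2-p->s2 s2-q->s2 s3-p->s2 s3-q->s4 s4-p->s5 s4-q->s2 s5-p->s5 s5-q->s6 s6-p->s6 s6-q->s7 s7-p->s7 s7-q->s8 s8-p->s8 s8-q->s9 s9-p->s9 s9-q->s5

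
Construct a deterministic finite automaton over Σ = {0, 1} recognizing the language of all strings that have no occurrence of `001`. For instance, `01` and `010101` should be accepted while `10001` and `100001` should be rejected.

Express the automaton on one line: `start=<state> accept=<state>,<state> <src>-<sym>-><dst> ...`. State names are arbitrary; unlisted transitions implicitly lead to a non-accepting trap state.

start=S0 accept=S0,S1,S2 S0-0->S1 S0-1->S0 S1-0->S2 S1-1->S0 S2-0->S2 S2-1->S3 S3-0->S3 S3-1->S3

This is the complement of 'contains `001`'. Use the same substring-matching states — S0 through S3 holding how much of `001` has just been matched — but flip the accepting set: everything except the trap S3 accepts.
A 4-state machine:
        0   1  
>* S0   S1  S0 
 * S1   S2  S0 
 * S2   S2  S3 
   S3   S3  S3 
(> = start, * = accepting)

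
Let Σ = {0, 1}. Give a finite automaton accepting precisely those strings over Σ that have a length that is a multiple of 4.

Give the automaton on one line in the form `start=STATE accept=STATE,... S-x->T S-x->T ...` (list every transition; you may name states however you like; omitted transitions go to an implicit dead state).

Only the length mod 4 matters, so use a 4-cycle: from any state, every input symbol moves to the next state, wrapping q3 back to q0. Mark q0 accepting.
        0   1  
>* q0   q1  q1 
   q1   q2  q2 
   q2   q3  q3 
   q3   q0  q0 
(> = start, * = accepting)

start=q0 accept=q0 q0-0->q1 q0-1->q1 q1-0->q2 q1-1->q2 q2-0->q3 q2-1->q3 q3-0->q0 q3-1->q0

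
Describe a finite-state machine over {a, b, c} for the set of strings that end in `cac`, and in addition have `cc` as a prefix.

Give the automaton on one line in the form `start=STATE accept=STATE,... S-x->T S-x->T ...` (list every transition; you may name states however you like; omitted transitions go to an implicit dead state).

Build one automaton per condition and run them in lockstep. One (4 states) tracks how much of the suffix `cac` has currently been matched; the other (4 states) tracks whether the input so far still matches the prefix `cc`. Each combined state is a pair, one component from each; accept when both components accept. Equivalent product states are then merged.
A 7-state machine:
        a   b   c  
>  S0   S1  S1  S2 
   S1   S1  S1  S1 
   S2   S1  S1  S3 
   S3   S4  S5  S3 
   S4   S5  S5  S6 
   S5   S5  S5  S3 
 * S6   S4  S5  S3 
(> = start, * = accepting)

start=S0 accept=S6 S0-a->S1 S0-b->S1 S0-c->S2 S1-a->S1 S1-b->S1 S1-c->S1 S2-a->S1 S2-b->S1 S2-c->S3 S3-a->S4 S3-b->S5 S3-c->S3 S4-a->S5 S4-b->S5 S4-c->S6 S5-a->S5 S5-b->S5 S5-c->S3 S6-a->S4 S6-b->S5 S6-c->S3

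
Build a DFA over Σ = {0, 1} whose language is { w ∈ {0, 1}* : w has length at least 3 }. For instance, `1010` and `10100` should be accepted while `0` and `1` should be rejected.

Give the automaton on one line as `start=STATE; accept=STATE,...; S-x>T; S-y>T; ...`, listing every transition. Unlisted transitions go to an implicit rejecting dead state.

start=A; accept=D,E; A-0>B; A-1>B; B-0>C; B-1>C; C-0>D; C-1>D; D-0>E; D-1>E; E-0>E; E-1>E

Count input length up to 4: every symbol moves from A toward E, which means 'more than 3' and absorbs. Accept from {D, E}.
A 5-state machine:
       0  1 
>  A   B  B 
   B   C  C 
   C   D  D 
 * D   E  E 
 * E   E  E 
(> = start, * = accepting)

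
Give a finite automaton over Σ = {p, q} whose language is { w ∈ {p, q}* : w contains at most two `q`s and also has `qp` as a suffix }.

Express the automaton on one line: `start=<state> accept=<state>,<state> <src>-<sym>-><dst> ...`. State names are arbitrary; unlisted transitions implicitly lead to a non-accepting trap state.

start=S0 accept=S2,S5 S0-p->S0 S0-q->S1 S1-p->S2 S1-q->S3 S2-p->S4 S2-q->S3 S3-p->S5 S3-q->S6 S4-p->S4 S4-q->S3 S5-p->S7 S5-q->S6 S6-p->S8 S6-q->S6 S7-p->S7 S7-q->S6 S8-p->S9 S8-q->S6 S9-p->S9 S9-q->S6

Build one automaton per condition and run them in lockstep. The first has 4 states tracking the count of `q`s, saturating at 3; the second has 3 states tracking how much of the suffix `qp` has currently been matched. A product state is a pair (one from each), accepting exactly when both do.
With 10 states:
        p   q  
>  S0   S0  S1 
   S1   S2  S3 
 * S2   S4  S3 
   S3   S5  S6 
   S4   S4  S3 
 * S5   S7  S6 
   S6   S8  S6 
   S7   S7  S6 
   S8   S9  S6 
   S9   S9  S6 
(> = start, * = accepting)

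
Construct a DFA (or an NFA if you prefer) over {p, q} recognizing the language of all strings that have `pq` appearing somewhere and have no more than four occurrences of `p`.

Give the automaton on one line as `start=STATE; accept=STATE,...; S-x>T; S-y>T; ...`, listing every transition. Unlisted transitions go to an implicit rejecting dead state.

Run two small machines in parallel and take their product. The first has 3 states tracking whether and how much of `pq` has been seen; the second has 6 states tracking the count of `p`s, saturating at 5. A product state is a pair (one from each), accepting exactly when both do. Equivalent product states are then merged.
        p   q  
>  s0   s1  s0 
   s1   s2  s3 
   s2   s4  s5 
 * s3   s5  s3 
   s4   s6  s7 
 * s5   s7  s5 
   s6   s8  s9 
 * s7   s9  s7 
   s8   s8  s8 
 * s9   s8  s9 
(> = start, * = accepting)

start=s0; accept=s3,s5,s7,s9; s0-p>s1; s0-q>s0; s1-p>s2; s1-q>s3; s2-p>s4; s2-q>s5; s3-p>s5; s3-q>s3; s4-p>s6; s4-q>s7; s5-p>s7; s5-q>s5; s6-p>s8; s6-q>s9; s7-p>s9; s7-q>s7; s8-p>s8; s8-q>s8; s9-p>s8; s9-q>s9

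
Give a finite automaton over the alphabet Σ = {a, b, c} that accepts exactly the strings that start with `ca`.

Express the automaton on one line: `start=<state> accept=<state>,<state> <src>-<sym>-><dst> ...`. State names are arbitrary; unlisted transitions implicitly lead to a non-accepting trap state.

Check the first 2 symbols one by one: q0 through q1 record how many have matched `ca` so far; any wrong symbol goes to the dead state q3. After all 2 match we enter the accepting sink q2.
A 4-state machine:
        a   b   c  
>  q0   q3  q3  q1 
   q1   q2  q3  q3 
 * q2   q2  q2  q2 
   q3   q3  q3  q3 
(> = start, * = accepting)

start=q0 accept=q2 q0-a->q3 q0-b->q3 q0-c->q1 q1-a->q2 q1-b->q3 q1-c->q3 q2-a->q2 q2-b->q2 q2-c->q2 q3-a->q3 q3-b->q3 q3-c->q3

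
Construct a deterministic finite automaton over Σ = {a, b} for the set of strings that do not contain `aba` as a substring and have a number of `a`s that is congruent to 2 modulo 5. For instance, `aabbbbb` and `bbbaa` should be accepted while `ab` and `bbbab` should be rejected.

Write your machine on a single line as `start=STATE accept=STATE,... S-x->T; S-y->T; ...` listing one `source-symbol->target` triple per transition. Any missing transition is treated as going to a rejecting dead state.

start=S0; accept=S2,S5,S11; S0-a->S1; S0-b->S0; S1-a->S2; S1-b->S3; S2-a->S4; S2-b->S5; S3-a->S6; S3-b->S7; S4-a->S8; S4-b->S9; S5-a->S10; S5-b->S11; S6-a->S10; S6-b->S6; S7-a->S2; S7-b->S7; S8-a->S12; S8-b->S13; S9-a->S14; S9-b->S15; S10-a->S14; S10-b->S10; S11-a->S4; S11-b->S11; S12-a->S1; S12-b->S16; S13-a->S17; S13-b->S18; S14-a->S17; S14-b->S14; S15-a->S8; S15-b->S15; S16-a->S19; S16-b->S0; S17-a->S19; S17-b->S17; S18-a->S12; S18-b->S18; S19-a->S6; S19-b->S19

Run two small machines in parallel and take their product. The first has 4 states tracking partial matches of the forbidden pattern `aba`; the second has 5 states tracking the count of `a`s modulo 5. A product state is a pair (one from each), accepting exactly when both do.
With 20 states:
          a    b  
>  S0     S1   S0 
   S1     S2   S3 
 * S2     S4   S5 
   S3     S6   S7 
   S4     S8   S9 
 * S5    S10  S11 
   S6    S10   S6 
   S7     S2   S7 
   S8    S12  S13 
   S9    S14  S15 
   S10   S14  S10 
 * S11    S4  S11 
   S12    S1  S16 
   S13   S17  S18 
   S14   S17  S14 
   S15    S8  S15 
   S16   S19   S0 
   S17   S19  S17 
   S18   S12  S18 
   S19    S6  S19 
(> = start, * = accepting)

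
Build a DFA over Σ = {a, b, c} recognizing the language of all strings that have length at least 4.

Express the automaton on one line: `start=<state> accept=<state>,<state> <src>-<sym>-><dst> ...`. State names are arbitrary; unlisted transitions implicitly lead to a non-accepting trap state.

start=s0 accept=s4,s5 s0-a->s1 s0-b->s1 s0-c->s1 s1-a->s2 s1-b->s2 s1-c->s2 s2-a->s3 s2-b->s3 s2-c->s3 s3-a->s4 s3-b->s4 s3-c->s4 s4-a->s5 s4-b->s5 s4-c->s5 s5-a->s5 s5-b->s5 s5-c->s5

We only need to distinguish lengths 0, 1, …, 4, and '>4'. Chain s0 → s1 → s2 → s3 → s4 → s5 on every symbol, with s5 looping. Accepting states: {s4, s5}.
6 states suffice.
        a   b   c  
>  s0   s1  s1  s1 
   s1   s2  s2  s2 
   s2   s3  s3  s3 
   s3   s4  s4  s4 
 * s4   s5  s5  s5 
 * s5   s5  s5  s5 
(> = start, * = accepting)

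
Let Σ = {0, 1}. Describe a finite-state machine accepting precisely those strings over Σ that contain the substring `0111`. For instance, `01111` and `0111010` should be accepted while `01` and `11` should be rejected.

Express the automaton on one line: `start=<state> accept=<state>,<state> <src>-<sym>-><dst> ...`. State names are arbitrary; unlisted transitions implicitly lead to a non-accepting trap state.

Track how much of `0111` has been matched so far: state A is no progress, E is the absorbing accept state reached once `0111` has occurred. Intermediate states record partial matches; on a mismatch, fall back to the longest reusable overlap.
With 5 states:
       0  1 
>  A   B  A 
   B   B  C 
   C   B  D 
   D   B  E 
 * E   E  E 
(> = start, * = accepting)

start=A accept=E A-0->B A-1->A B-0->B B-1->C C-0->B C-1->D D-0->B D-1->E E-0->E E-1->E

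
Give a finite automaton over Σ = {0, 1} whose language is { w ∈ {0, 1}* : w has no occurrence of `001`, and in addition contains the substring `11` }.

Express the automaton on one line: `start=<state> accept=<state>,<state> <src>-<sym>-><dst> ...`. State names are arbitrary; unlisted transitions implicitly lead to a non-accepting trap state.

start=s0 accept=s4,s6,s9 s0-0->s1 s0-1->s2 s1-0->s3 s1-1->s2 s2-0->s1 s2-1->s4 s3-0->s3 s3-1->s5 s4-0->s6 s4-1->s4 s5-0->s7 s5-1->s8 s6-0->s9 s6-1->s4 s7-0->s7 s7-1->s5 s8-0->s8 s8-1->s8 s9-0->s9 s9-1->s8

Run two small machines in parallel and take their product. The first has 4 states tracking partial matches of the forbidden pattern `001`; the second has 3 states tracking whether and how much of `11` has been seen. A product state is a pair (one from each), accepting exactly when both do.
        0   1  
>  s0   s1  s2 
   s1   s3  s2 
   s2   s1  s4 
   s3   s3  s5 
 * s4   s6  s4 
   s5   s7  s8 
 * s6   s9  s4 
   s7   s7  s5 
   s8   s8  s8 
 * s9   s9  s8 
(> = start, * = accepting)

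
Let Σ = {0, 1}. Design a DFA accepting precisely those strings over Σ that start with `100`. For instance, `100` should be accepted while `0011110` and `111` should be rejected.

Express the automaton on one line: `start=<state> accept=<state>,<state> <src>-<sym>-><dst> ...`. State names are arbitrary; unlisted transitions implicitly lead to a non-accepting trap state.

start=s0 accept=s3 s0-0->s4 s0-1->s1 s1-0->s2 s1-1->s4 s2-0->s3 s2-1->s4 s3-0->s3 s3-1->s3 s4-0->s4 s4-1->s4

Walk along `100` while the input agrees: from s0 take `1` to s1, and so on. Any deviation drops to the rejecting sink s4. Once s3 is reached the prefix is confirmed and every continuation is accepted.
With 5 states:
        0   1  
>  s0   s4  s1 
   s1   s2  s4 
   s2   s3  s4 
 * s3   s3  s3 
   s4   s4  s4 
(> = start, * = accepting)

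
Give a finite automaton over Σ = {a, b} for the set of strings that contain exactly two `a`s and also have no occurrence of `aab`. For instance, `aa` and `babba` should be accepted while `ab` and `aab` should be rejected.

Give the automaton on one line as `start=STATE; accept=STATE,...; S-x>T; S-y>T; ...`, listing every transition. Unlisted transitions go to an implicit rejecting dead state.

Build one automaton per condition and run them in lockstep. One (4 states) tracks the count of `a`s, saturating at 3; the other (4 states) tracks partial matches of the forbidden pattern `aab`. Each combined state is a pair, one component from each; accept when both components accept. Minimizing collapses redundant product states.
        a   b  
>  S0   S1  S0 
   S1   S2  S3 
 * S2   S4  S4 
   S3   S5  S3 
   S4   S4  S4 
 * S5   S4  S5 
(> = start, * = accepting)

start=S0; accept=S2,S5; S0-a>S1; S0-b>S0; S1-a>S2; S1-b>S3; S2-a>S4; S2-b>S4; S3-a>S5; S3-b>S3; S4-a>S4; S4-b>S4; S5-a>S4; S5-b>S5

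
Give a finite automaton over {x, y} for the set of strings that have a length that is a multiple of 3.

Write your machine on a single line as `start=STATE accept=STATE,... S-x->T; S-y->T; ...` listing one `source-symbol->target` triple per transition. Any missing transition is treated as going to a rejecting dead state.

Only the length mod 3 matters, so use a 3-cycle: from any state, every input symbol moves to the next state, wrapping q2 back to q0. Mark q0 accepting.
3 states suffice.
        x   y  
>* q0   q1  q1 
   q1   q2  q2 
   q2   q0  q0 
(> = start, * = accepting)

start=q0; accept=q0; q0-x->q1; q0-y->q1; q1-x->q2; q1-y->q2; q2-x->q0; q2-y->q0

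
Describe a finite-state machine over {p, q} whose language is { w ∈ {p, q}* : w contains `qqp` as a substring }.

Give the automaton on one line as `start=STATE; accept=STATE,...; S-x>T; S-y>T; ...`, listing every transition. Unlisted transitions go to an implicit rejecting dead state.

Track how much of `qqp` has been matched so far: state A is no progress, D is the absorbing accept state reached once `qqp` has occurred. Intermediate states record partial matches; on a mismatch, fall back to the longest reusable overlap.
With 4 states:
       p  q 
>  A   A  B 
   B   A  C 
   C   D  C 
 * D   D  D 
(> = start, * = accepting)

start=A; accept=D; A-p>A; A-q>B; B-p>A; B-q>C; C-p>D; C-q>C; D-p>D; D-q>D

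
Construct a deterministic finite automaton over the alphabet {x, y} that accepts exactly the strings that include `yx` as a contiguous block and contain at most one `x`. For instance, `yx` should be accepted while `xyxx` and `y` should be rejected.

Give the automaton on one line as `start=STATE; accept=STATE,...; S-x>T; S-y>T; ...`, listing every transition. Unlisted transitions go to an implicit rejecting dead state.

Run two small machines in parallel and take their product. The first has 3 states tracking whether and how much of `yx` has been seen; the second has 3 states tracking the count of `x`s, saturating at 2. A product state is a pair (one from each), accepting exactly when both do.
8 states suffice.
       x  y 
>  A   B  C 
   B   D  E 
   C   F  C 
   D   D  G 
   E   H  E 
 * F   H  F 
   G   H  G 
   H   H  H 
(> = start, * = accepting)

start=A; accept=F; A-x>B; A-y>C; B-x>D; B-y>E; C-x>F; C-y>C; D-x>D; D-y>G; E-x>H; E-y>E; F-x>H; F-y>F; G-x>H; G-y>G; H-x>H; H-y>H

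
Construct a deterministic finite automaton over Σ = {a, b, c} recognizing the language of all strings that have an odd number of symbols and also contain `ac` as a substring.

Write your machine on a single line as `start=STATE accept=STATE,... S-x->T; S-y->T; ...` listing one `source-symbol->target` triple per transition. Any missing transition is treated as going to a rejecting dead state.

Run two small machines in parallel and take their product. One (2 states) tracks the input length modulo 2; the other (3 states) tracks whether and how much of `ac` has been seen. Each combined state is a pair, one component from each; accept when both components accept.
With 6 states:
        a   b   c  
>  q0   q1  q2  q2 
   q1   q3  q0  q4 
   q2   q3  q0  q0 
   q3   q1  q2  q5 
   q4   q5  q5  q5 
 * q5   q4  q4  q4 
(> = start, * = accepting)

start=q0; accept=q5; q0-a->q1; q0-b->q2; q0-c->q2; q1-a->q3; q1-b->q0; q1-c->q4; q2-a->q3; q2-b->q0; q2-c->q0; q3-a->q1; q3-b->q2; q3-c->q5; q4-a->q5; q4-b->q5; q4-c->q5; q5-a->q4; q5-b->q4; q5-c->q4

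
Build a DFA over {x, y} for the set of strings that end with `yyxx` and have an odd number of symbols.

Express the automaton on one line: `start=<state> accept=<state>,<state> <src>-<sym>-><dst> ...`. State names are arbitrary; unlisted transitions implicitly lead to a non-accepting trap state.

Run two small machines in parallel and take their product. One (5 states) tracks how much of the suffix `yyxx` has currently been matched; the other (2 states) tracks the input length modulo 2. Each combined state is a pair, one component from each; accept when both components accept.
With 10 states:
        x   y  
>  S0   S1  S2 
   S1   S0  S3 
   S2   S0  S4 
   S3   S1  S5 
   S4   S6  S5 
   S5   S7  S4 
   S6   S8  S3 
   S7   S9  S2 
   S8   S1  S2 
 * S9   S0  S3 
(> = start, * = accepting)

start=S0 accept=S9 S0-x->S1 S0-y->S2 S1-x->S0 S1-y->S3 S2-x->S0 S2-y->S4 S3-x->S1 S3-y->S5 S4-x->S6 S4-y->S5 S5-x->S7 S5-y->S4 S6-x->S8 S6-y->S3 S7-x->S9 S7-y->S2 S8-x->S1 S8-y->S2 S9-x->S0 S9-y->S3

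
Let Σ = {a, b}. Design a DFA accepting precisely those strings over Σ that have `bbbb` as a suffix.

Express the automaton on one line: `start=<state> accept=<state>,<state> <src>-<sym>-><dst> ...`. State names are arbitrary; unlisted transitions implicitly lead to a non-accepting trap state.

Remember how much of `bbbb` the current input suffix matches. State S0 means no match yet; S1 means the last symbol is `b`; S2 means the last 2 symbols are `bb`; S3 means the last 3 symbols are `bbb`; S4 means the last 4 symbols are `bbbb`. Only S4 accepts. On a mismatch, fall back to the longest proper suffix that is still a prefix of `bbbb`.
        a   b  
>  S0   S0  S1 
   S1   S0  S2 
   S2   S0  S3 
   S3   S0  S4 
 * S4   S0  S4 
(> = start, * = accepting)

start=S0 accept=S4 S0-a->S0 S0-b->S1 S1-a->S0 S1-b->S2 S2-a->S0 S2-b->S3 S3-a->S0 S3-b->S4 S4-a->S0 S4-b->S4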